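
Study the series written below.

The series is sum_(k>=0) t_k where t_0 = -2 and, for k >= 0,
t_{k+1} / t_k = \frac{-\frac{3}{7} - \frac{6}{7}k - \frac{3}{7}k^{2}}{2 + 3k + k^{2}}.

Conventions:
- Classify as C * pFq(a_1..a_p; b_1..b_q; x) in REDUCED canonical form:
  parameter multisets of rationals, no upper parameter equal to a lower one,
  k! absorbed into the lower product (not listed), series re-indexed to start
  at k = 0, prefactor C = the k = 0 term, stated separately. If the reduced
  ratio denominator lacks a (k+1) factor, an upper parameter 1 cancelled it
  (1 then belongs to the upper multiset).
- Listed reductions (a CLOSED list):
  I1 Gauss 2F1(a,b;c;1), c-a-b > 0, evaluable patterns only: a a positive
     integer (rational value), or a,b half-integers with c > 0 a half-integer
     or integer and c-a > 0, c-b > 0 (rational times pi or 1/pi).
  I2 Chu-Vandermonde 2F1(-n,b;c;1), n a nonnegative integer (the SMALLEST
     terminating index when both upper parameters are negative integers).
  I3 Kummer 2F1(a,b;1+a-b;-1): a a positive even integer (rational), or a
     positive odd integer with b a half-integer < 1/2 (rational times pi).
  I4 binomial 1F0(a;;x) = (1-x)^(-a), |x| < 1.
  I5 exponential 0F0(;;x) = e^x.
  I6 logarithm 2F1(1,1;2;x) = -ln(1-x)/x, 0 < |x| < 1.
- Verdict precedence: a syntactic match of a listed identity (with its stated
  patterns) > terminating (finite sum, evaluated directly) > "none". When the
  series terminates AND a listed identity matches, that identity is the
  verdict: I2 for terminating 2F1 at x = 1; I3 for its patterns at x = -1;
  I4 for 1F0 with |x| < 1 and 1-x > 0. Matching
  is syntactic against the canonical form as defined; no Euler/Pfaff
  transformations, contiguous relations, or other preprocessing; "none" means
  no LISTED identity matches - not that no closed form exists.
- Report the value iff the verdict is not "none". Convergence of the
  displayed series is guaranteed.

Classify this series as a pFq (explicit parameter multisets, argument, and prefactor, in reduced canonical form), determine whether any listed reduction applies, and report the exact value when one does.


With C = -2: the canonical form is 2F1(1, 1; 2; -\frac{3}{7}). Verdict: the logarithmic series (I6) applies (the logarithm: parameters (1,1;2), x = -\frac{3}{7}). Hence: \left(-\frac{14}{3}\right) \cdot \ln\left(\frac{10}{7}\right).

Key step: t_0 being -2, factor the ratio over Q (C = -2): negated roots = parameters.
Ratio: r(k) = -\frac{3}{7} * (k+1) (k+1) / [(k+2) (k+1)] - rational; roots negated = parameters, x = -\frac{3}{7}, C = -2.


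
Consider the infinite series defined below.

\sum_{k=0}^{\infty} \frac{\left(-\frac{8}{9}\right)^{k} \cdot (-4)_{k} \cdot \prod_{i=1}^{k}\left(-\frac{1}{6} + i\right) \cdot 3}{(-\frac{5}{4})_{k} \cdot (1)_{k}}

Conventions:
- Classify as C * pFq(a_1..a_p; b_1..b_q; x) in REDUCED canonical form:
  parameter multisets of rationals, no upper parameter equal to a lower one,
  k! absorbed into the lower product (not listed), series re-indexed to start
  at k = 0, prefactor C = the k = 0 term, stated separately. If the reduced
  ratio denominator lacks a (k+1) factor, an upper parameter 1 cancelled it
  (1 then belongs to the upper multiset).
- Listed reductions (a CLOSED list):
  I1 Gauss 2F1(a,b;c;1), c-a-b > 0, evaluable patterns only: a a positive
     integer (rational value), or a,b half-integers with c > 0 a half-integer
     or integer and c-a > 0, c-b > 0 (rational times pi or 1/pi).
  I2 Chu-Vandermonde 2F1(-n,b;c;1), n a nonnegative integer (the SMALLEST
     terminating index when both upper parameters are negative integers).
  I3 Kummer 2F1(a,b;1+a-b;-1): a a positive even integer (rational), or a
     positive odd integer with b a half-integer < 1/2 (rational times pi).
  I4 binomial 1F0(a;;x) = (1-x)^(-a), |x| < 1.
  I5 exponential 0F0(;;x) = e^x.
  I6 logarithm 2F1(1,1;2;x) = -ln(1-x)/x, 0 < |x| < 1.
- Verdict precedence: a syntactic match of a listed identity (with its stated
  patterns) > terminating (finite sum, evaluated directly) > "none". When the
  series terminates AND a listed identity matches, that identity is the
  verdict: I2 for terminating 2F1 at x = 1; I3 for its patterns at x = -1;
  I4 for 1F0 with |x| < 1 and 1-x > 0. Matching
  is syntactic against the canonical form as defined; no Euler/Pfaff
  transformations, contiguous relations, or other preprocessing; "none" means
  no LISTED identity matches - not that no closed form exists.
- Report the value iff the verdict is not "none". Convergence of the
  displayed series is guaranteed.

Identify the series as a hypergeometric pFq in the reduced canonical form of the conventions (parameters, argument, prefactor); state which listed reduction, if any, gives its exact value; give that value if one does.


Classification (C = 3): 2F1 with upper {-4, \frac{5}{6}}, lower {-\frac{5}{4}}, argument x = -\frac{8}{9}. Verdict: terminating. With -4 upstairs the series is a 5-term polynomial sum; evaluated term by term. Sum: \frac{1104297221}{3720087}.

Key observation: t_0 being 3, the running product (C = 3, x = -8/9) telescopes to a rising factorial.
Ratio: r(k) = -\frac{8}{9} * (k-4) (k+\frac{5}{6}) / [(k-\frac{5}{4}) (k+1)] - rational; roots negated = parameters, x = -\frac{8}{9}, C = 3.


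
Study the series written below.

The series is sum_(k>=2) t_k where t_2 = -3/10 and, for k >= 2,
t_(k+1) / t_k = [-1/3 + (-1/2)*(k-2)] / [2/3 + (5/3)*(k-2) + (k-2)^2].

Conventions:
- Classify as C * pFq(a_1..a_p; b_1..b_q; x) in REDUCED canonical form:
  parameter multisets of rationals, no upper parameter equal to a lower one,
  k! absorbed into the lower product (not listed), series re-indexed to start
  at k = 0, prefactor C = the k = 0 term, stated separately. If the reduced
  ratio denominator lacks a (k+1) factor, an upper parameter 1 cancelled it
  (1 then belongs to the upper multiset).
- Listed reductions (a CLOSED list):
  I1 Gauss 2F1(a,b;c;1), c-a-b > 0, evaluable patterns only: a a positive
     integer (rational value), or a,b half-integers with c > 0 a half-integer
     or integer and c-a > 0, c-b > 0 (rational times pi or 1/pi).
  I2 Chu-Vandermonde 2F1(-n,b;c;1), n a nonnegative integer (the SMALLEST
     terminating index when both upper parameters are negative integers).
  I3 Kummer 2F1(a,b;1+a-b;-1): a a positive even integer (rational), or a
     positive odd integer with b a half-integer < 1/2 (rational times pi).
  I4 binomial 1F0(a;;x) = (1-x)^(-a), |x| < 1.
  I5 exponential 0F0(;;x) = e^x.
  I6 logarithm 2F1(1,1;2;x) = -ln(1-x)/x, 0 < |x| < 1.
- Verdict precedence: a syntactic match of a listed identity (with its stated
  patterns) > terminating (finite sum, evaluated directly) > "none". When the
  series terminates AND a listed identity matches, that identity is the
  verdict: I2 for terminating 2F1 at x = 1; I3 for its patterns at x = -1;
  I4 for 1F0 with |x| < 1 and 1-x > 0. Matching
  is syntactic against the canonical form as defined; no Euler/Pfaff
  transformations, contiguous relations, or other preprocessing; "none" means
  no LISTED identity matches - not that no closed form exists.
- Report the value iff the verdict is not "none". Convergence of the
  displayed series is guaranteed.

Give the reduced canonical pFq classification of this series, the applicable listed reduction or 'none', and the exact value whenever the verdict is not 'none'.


Canonical form: C = -3/10 times 0F0 with upper {-}, lower {-}, x = -1/2. Verdict (x = -1/2): the I5 exponential reduction applies (the 0F0 exponential series at x = -1/2). Sum: (-3/10) * e^(-1/2).

Key observation: t_0 = -3/10 here, and factor the ratio over Q (C = -3/10): negated roots = parameters.
Step ratio: r(k) = (-1/2) * 1 / [(k+1)] - rational in k, leading ratio (-1/2); with t_0 = -3/10, classification follows.


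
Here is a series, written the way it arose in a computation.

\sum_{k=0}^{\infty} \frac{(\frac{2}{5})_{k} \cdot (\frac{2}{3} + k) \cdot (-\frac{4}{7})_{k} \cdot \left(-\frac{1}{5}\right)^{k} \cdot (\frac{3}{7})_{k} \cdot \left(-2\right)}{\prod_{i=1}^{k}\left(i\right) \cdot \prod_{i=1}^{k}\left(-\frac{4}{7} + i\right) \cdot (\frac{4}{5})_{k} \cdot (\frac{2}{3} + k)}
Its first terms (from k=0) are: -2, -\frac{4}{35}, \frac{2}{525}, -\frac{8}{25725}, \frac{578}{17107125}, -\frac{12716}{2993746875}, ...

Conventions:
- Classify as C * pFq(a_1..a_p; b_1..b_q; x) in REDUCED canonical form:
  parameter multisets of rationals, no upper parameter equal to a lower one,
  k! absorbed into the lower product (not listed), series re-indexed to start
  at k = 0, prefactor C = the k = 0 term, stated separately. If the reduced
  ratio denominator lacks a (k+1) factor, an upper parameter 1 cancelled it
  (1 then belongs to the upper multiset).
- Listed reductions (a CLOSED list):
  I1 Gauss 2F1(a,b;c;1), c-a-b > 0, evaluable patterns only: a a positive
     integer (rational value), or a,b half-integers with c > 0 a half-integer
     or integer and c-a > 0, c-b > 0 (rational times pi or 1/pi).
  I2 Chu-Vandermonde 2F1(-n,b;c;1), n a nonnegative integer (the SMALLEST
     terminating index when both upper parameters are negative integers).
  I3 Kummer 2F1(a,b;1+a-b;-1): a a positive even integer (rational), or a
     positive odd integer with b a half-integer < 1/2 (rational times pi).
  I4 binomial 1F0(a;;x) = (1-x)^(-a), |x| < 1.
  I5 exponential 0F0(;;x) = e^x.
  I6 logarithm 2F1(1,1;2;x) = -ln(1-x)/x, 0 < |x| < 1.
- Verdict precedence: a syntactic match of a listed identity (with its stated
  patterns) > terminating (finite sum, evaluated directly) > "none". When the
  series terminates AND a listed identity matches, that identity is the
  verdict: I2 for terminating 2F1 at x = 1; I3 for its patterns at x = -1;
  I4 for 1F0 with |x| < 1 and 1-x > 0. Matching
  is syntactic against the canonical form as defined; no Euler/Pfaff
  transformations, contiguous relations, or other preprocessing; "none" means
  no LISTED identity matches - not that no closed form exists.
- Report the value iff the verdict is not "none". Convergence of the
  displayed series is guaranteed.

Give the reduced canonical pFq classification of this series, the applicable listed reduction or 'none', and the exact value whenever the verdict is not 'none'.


At argument -\frac{1}{5}: a 2F1 with upper {-\frac{4}{7}, \frac{2}{5}}, lower {\frac{4}{5}}, scaled by C = -2. Verdict: none. No listed pattern accepts 2F1(-\frac{4}{7}, \frac{2}{5}; \frac{4}{5}; -\frac{1}{5}).

Key step: x = -\frac{1}{5} and k + 2/3 divides numerator and denominator alike; C = -2, x = -1/5 after cancelling.
Step ratio: r(k) = -\frac{1}{5} * (k-\frac{4}{7}) (k+\frac{2}{5}) / [(k+\frac{4}{5}) (k+1)] - rational in k. x = -\frac{1}{5}; t_0 = -2; negate the roots.


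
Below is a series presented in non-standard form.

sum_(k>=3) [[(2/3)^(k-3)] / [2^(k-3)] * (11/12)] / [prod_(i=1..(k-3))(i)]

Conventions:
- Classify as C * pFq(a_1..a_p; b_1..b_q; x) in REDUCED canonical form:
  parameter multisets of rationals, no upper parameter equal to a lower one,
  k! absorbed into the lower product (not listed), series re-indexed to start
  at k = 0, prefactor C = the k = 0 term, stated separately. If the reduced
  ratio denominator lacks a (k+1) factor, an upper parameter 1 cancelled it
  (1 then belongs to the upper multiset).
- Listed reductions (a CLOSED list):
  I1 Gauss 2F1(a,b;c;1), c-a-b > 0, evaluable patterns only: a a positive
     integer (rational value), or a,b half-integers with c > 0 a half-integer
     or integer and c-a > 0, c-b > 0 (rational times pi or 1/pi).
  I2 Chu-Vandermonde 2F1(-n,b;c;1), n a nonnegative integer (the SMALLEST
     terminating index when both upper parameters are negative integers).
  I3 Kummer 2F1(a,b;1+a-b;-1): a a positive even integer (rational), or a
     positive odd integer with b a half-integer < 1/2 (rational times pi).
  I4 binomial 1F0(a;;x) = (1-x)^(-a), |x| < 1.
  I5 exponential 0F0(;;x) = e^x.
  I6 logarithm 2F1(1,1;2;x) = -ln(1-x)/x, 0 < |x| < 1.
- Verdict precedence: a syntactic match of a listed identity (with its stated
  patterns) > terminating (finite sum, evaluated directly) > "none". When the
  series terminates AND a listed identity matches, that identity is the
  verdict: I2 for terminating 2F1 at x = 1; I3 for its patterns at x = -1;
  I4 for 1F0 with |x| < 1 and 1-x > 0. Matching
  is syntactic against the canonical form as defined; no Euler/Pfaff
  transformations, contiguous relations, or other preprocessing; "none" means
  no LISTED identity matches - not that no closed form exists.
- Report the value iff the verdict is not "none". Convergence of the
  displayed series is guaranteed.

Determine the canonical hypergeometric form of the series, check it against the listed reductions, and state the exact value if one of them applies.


This is 11/12 * 0F0(-; -; 1/3) in reduced canonical form. Verdict at x = 1/3: the exponential series (I5) matches (the 0F0 exponential series at x = 1/3). Exact value: (11/12) * e^(1/3).

First insight: t_0 being 11/12, the product of the first k integers (prefactor 11/12) is k!.
Term ratio: r(k) = (1/3) * 1 / [(k+1)] - rational in k, leading ratio (1/3); with t_0 = 11/12, classification follows.


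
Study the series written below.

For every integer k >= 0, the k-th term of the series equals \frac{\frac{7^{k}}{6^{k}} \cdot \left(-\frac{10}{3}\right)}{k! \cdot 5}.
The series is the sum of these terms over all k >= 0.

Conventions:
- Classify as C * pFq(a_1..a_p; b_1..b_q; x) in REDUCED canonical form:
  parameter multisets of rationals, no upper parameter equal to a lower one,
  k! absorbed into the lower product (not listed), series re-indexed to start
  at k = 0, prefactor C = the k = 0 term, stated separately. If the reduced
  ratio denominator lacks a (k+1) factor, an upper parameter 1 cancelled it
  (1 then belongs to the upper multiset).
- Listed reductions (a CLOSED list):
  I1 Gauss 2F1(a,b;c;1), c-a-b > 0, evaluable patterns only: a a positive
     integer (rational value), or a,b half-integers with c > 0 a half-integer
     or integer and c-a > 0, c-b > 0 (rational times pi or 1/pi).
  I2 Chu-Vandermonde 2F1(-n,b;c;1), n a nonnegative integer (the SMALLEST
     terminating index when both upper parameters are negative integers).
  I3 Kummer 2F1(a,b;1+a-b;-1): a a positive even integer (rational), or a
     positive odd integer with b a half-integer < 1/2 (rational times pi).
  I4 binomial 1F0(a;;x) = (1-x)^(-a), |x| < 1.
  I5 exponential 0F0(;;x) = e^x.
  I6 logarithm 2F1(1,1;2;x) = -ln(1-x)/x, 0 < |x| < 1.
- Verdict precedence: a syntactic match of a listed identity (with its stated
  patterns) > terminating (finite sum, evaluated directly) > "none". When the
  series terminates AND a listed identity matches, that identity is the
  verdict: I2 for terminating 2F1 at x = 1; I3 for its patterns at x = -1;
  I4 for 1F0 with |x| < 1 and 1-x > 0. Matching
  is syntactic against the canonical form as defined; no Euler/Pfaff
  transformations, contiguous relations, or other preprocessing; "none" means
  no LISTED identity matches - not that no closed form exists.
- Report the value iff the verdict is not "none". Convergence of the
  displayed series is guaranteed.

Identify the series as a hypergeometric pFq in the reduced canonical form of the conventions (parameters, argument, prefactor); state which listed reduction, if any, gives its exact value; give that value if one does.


The series (x = \frac{7}{6}) is 0F0: upper {-}, lower {-}, prefactor -\frac{2}{3}. Verdict (x = \frac{7}{6}): the exponential series (I5) applies (the 0F0 exponential series at x = \frac{7}{6}). Value: \left(-\frac{2}{3}\right) \cdot e^{\frac{7}{6}}.

Key observation: from the first term -\frac{2}{3}: the two geometric factors (C = -2/3) combine into one argument.
Term ratio: r(k) = \frac{7}{6} * 1 / [(k+1)] - rational in k, leading ratio \frac{7}{6}; with t_0 = -\frac{2}{3}, classification follows.


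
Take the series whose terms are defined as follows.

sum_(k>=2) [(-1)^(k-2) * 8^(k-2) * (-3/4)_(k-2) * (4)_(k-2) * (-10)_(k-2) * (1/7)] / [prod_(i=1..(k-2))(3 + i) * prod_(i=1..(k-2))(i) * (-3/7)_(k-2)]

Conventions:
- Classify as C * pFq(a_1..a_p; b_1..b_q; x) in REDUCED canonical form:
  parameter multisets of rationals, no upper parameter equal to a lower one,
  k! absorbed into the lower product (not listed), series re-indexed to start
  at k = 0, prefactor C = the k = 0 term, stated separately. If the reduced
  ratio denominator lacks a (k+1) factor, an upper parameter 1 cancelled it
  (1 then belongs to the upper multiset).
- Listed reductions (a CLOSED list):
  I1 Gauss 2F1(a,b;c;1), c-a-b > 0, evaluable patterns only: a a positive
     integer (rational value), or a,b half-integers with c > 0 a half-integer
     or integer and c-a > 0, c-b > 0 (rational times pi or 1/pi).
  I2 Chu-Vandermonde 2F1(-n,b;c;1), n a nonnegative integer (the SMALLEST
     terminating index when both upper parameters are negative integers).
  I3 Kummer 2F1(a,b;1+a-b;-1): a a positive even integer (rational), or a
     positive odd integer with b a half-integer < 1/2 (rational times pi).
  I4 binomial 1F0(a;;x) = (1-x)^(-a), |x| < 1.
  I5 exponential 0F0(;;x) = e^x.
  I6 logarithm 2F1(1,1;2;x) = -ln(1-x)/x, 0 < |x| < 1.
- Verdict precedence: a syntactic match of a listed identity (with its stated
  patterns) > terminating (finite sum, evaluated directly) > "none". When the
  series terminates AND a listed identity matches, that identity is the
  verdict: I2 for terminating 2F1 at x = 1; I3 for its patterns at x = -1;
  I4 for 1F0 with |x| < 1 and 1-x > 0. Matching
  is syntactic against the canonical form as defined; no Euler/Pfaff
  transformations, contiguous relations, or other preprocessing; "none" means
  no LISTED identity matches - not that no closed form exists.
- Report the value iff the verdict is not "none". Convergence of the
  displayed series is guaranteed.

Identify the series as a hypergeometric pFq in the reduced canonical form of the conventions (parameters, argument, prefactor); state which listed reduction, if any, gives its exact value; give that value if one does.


Reduced: x = -8, 2F1, upper = {-10, -3/4}, lower = {-3/7}, C = 1/7. Verdict: terminating - no listed pattern fits, but -10 in the upper list cuts the series at k = 10; direct evaluation. Hence: 182416127539539/938630.

Key observation: with t_0 = 1/7, the parameter 4 appears in both the upper and lower lists and cancels.
Consecutive-term ratio: r(k) = (-8) * (k-10) (k-3/4) / [(k-3/7) (k+1)] - rational in k. x = (-8); t_0 = 1/7; negate the roots.


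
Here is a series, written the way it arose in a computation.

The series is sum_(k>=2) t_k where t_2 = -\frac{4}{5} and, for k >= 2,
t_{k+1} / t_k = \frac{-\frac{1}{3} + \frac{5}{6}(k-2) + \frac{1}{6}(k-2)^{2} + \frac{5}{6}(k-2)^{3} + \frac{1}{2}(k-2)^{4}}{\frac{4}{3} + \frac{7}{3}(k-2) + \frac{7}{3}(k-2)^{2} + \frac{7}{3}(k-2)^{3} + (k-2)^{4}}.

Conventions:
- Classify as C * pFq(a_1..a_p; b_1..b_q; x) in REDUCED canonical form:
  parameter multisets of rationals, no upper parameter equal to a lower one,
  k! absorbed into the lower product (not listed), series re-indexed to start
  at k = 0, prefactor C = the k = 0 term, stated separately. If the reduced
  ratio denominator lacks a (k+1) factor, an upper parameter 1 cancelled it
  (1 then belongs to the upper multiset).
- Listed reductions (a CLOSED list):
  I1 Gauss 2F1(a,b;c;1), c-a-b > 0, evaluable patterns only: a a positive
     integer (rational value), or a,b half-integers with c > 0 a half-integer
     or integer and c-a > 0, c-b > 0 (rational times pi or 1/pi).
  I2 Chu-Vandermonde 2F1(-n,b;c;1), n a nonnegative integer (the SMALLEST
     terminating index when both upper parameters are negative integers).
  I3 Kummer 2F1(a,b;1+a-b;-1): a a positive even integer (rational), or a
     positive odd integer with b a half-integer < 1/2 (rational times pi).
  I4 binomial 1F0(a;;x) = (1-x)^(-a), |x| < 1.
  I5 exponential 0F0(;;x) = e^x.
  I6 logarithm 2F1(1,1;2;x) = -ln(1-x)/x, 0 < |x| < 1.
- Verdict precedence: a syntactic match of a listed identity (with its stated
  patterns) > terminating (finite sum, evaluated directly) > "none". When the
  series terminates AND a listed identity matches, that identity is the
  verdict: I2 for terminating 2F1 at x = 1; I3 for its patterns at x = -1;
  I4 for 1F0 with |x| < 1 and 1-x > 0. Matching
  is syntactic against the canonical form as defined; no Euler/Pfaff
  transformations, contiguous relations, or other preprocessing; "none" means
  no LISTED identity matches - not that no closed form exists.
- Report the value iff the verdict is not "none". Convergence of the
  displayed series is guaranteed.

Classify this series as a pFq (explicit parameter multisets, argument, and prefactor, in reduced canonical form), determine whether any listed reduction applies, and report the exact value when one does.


Key observation: from the first term -\frac{4}{5}: cancel k^2 + 1 from the displayed ratio first; then C = -4/5.
Step ratio: r(k) = \frac{1}{2} * (k-\frac{1}{3}) (k+2) / [(k+\frac{4}{3}) (k+1)] - rational in k. x = \frac{1}{2}; t_0 = -\frac{4}{5}; negate the roots.

Canonical form: C = -\frac{4}{5} times 2F1 with upper {-\frac{1}{3}, 2}, lower {\frac{4}{3}}, x = \frac{1}{2}. Verdict: none - this 2F1 at x = \frac{1}{2} matches no listed pattern, and upper {-\frac{1}{3}, 2} holds no stopper.


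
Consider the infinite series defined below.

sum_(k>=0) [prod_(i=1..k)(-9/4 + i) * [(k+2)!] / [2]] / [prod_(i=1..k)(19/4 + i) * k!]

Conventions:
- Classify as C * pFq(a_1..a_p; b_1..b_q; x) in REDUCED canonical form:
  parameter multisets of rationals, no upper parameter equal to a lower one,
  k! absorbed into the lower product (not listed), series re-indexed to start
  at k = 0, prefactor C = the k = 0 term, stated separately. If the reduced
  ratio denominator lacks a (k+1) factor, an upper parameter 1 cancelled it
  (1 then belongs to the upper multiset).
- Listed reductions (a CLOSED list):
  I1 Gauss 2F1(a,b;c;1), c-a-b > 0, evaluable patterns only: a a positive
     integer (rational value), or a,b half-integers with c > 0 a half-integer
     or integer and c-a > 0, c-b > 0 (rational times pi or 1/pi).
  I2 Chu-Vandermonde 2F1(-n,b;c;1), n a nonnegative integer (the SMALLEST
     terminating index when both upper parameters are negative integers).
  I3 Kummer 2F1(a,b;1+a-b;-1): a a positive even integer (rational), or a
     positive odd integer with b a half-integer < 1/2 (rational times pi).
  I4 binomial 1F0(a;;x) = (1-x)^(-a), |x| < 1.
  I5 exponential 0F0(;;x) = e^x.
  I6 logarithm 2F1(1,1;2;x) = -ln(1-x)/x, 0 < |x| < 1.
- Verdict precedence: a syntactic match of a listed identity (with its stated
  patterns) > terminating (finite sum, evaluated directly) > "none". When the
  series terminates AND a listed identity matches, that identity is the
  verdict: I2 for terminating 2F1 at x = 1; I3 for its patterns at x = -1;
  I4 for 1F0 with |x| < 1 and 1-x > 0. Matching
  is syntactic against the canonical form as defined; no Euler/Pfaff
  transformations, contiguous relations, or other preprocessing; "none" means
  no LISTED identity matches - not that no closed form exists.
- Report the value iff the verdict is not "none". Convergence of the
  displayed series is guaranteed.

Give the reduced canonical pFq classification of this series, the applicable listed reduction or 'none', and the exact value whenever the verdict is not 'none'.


With C = 1: the canonical form is 2F1(-5/4, 3; 23/4; 1). Verdict at x = 1: Gauss (I1, integer-parameter pattern) matches (x = 1: the Gamma ratio telescopes since c-a-b = 4 > 0 and a = 3 in Z>0). Sum: 209/512.

First insight: from the first term 1: the lower running product (C = 1, x = 1) is a rising factorial.
Ratio: r(k) = 1 * (k-5/4) (k+3) / [(k+23/4) (k+1)] - rational in k, leading ratio 1; with t_0 = 1, classification follows.


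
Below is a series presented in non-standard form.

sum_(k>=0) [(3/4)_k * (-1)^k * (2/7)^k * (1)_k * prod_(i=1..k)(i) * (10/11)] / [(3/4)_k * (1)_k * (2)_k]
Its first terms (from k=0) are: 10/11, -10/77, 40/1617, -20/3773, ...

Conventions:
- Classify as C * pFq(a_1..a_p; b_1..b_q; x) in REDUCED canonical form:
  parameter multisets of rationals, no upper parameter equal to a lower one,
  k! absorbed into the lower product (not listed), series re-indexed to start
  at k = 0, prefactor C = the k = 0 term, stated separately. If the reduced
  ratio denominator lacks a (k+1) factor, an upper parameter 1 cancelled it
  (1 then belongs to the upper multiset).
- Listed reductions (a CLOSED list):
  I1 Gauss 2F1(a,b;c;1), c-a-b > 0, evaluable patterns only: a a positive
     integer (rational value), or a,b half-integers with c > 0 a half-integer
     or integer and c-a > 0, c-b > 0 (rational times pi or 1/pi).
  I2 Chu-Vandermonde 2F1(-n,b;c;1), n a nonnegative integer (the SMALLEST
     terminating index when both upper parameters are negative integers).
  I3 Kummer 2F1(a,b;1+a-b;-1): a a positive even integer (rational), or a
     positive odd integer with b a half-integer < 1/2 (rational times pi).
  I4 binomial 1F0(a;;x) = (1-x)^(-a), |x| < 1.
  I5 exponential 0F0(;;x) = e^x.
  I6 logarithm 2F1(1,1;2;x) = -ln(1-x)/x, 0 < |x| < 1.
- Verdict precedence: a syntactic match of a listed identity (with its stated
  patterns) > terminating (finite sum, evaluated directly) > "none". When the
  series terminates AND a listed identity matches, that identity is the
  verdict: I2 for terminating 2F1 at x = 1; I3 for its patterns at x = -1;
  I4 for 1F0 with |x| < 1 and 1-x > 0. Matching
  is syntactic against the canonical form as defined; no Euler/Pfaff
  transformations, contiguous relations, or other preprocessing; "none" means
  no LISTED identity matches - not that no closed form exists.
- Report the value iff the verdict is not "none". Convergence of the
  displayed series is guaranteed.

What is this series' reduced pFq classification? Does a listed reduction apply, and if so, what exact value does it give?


Structural cue: x = (-2/7) and the running product (prefactor 10/11) telescopes to a rising factorial.
Adjacent-term ratio: r(k) = (-2/7) * (k+1) (k+1) / [(k+2) (k+1)] ; factor over Q: parameters, x = (-2/7), and C = 10/11.

Prefactor 10/11, argument -2/7: 2F1 with upper {1, 1} over lower {2}. Verdict: the I6 logarithm reduction fires (the logarithm: parameters (1,1;2), x = -2/7). Value: (35/11) * ln(9/7).


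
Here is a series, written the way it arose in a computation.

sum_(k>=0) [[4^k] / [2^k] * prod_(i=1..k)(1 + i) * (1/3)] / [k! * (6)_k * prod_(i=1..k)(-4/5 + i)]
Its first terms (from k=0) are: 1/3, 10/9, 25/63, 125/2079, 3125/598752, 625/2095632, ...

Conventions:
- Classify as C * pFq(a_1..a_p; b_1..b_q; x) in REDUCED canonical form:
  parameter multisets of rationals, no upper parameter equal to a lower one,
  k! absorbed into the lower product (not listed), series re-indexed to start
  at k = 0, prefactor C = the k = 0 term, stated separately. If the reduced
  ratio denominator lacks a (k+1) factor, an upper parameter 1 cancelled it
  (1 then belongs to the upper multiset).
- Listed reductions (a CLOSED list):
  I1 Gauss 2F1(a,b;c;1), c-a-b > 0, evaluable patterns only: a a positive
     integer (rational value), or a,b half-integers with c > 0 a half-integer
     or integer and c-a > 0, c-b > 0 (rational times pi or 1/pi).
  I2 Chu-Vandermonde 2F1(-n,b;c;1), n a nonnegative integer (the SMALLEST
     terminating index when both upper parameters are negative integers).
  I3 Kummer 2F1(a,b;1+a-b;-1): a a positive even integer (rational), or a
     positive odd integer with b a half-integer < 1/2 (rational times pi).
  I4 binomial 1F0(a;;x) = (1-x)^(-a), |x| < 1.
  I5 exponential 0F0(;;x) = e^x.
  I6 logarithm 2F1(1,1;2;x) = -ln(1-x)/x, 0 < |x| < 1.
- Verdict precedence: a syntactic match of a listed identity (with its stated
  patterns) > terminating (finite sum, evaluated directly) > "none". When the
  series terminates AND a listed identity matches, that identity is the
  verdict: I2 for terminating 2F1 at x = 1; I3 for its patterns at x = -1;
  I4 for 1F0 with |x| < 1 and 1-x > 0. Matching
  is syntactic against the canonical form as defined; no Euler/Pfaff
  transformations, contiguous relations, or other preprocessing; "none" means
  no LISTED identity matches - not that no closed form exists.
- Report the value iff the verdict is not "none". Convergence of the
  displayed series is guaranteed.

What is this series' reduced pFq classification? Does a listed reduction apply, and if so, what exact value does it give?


Key observation: x = 2 and the running product (C = 1/3, x = 2) telescopes to a rising factorial.
Ratio: r(k) = 2 * (k+2) / [(k+1/5) (k+6) (k+1)] - rational; roots negated = parameters, x = 2, C = 1/3.

Reduced: x = 2, 1F2, upper = {2}, lower = {1/5, 6}, C = 1/3. Verdict: none. Every listed pattern misses the 1F2 form at 2, upper {2}.


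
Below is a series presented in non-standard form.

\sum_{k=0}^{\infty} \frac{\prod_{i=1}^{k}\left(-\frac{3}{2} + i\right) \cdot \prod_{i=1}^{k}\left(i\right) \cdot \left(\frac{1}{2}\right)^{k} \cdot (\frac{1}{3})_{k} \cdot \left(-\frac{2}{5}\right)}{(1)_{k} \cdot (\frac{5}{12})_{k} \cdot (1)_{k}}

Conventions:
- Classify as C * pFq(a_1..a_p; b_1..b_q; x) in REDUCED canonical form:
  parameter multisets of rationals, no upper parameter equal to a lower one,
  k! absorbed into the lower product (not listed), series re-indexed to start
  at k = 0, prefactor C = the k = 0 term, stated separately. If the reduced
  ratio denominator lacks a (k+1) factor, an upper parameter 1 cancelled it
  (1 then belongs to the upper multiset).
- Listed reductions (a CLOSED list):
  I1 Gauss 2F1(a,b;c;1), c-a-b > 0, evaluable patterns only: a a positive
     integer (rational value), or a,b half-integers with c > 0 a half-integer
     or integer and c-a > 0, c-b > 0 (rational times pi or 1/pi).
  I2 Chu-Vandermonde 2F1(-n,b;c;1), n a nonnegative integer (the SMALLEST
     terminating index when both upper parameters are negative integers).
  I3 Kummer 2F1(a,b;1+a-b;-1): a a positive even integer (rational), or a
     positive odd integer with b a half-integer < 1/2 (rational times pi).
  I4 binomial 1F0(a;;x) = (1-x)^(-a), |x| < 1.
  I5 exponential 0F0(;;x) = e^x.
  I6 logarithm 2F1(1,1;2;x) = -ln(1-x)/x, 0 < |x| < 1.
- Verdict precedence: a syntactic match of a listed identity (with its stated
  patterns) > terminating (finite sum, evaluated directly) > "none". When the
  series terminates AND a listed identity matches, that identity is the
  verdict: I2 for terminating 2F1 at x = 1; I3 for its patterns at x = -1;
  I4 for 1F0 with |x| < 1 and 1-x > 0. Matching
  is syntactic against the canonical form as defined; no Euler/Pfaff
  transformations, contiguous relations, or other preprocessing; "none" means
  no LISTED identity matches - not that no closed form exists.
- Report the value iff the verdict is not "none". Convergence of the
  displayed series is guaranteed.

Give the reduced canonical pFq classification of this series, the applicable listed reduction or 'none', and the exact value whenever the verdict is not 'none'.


This is -\frac{2}{5} * 2F1(-\frac{1}{2}, \frac{1}{3}; \frac{5}{12}; \frac{1}{2}) in reduced canonical form. Verdict: none - this 2F1 at x = \frac{1}{2} matches no listed pattern, and upper {-\frac{1}{2}, \frac{1}{3}} holds no stopper.

Structural cue: x = \frac{1}{2} and the running product (C = -2/5, x = 1/2) telescopes to a rising factorial.
Step ratio: r(k) = \frac{1}{2} * (k-\frac{1}{2}) (k+\frac{1}{3}) / [(k+\frac{5}{12}) (k+1)] - poly over poly, x = \frac{1}{2} from leading terms; C = -\frac{2}{5} at k = 0.


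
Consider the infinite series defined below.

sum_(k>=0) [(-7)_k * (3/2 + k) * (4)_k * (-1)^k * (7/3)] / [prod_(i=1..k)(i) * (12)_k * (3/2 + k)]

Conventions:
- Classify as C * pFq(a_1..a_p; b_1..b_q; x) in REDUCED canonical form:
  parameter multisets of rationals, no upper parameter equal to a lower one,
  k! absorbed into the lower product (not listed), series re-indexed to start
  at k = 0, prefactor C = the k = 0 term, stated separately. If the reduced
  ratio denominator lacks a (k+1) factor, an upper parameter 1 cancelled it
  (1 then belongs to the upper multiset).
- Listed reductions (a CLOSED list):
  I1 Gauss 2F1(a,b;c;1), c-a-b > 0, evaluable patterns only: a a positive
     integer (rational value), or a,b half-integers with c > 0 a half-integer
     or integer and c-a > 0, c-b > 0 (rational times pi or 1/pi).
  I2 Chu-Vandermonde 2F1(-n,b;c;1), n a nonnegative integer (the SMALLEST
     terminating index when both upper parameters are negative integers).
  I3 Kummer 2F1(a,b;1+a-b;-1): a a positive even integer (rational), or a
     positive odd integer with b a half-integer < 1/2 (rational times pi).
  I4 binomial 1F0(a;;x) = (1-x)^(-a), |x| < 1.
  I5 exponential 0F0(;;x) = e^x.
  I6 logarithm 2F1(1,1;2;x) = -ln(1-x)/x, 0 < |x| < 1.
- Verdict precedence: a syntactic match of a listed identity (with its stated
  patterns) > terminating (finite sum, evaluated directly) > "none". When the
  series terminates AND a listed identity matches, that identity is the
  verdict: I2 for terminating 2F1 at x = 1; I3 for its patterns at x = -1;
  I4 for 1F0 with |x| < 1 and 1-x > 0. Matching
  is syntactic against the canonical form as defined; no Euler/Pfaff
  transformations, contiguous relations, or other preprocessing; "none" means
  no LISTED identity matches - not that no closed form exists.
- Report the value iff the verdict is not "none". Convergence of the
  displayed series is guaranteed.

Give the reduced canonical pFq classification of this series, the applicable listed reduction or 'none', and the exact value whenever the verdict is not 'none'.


At argument -1: a 2F1 with upper {-7, 4}, lower {12}, scaled by C = 7/3. Verdict: Kummer's theorem (I3) applies (x = -1; c = 12 equals 1+a-b for upper {-7, 4}: listed pattern). Hence: 385/18.

Structural cue: x = (-1) and the product of the first k integers (C = 7/3, x = -1) is k!.
Term ratio: r(k) = (-1) * (k-7) (k+4) / [(k+12) (k+1)] - rational; roots negated = parameters, x = (-1), C = 7/3.


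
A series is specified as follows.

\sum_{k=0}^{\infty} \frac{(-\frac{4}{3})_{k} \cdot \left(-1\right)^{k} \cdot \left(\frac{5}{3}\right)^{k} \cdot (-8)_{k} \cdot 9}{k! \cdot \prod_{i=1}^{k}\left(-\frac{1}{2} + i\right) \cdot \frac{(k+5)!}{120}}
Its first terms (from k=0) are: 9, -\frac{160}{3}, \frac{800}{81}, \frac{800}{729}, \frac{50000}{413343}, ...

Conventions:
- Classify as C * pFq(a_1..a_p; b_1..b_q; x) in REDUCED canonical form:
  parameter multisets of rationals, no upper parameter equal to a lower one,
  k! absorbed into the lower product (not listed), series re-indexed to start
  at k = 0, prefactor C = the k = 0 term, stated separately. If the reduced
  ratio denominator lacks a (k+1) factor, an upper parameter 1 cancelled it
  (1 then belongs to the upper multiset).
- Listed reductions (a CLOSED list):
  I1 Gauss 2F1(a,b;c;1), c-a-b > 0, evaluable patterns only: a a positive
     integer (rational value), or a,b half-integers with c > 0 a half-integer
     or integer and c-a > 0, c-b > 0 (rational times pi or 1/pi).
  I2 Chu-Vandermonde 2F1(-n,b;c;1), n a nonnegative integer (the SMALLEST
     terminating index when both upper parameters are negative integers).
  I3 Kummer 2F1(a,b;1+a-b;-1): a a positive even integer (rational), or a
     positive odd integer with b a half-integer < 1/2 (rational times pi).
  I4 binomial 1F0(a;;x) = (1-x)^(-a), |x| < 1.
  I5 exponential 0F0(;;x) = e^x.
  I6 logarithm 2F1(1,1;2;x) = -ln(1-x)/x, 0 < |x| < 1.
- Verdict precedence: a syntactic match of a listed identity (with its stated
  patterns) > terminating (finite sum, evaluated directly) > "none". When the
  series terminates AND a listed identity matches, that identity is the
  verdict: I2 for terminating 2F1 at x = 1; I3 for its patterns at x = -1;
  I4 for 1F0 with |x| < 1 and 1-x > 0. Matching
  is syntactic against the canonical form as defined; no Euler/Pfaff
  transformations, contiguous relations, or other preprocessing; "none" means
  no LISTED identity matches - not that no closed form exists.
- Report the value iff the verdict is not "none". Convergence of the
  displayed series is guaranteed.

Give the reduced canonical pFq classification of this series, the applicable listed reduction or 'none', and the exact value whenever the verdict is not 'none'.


This is 9 * 2F2(-8, -\frac{4}{3}; \frac{1}{2}, 6; -\frac{5}{3}) in reduced canonical form. Verdict: terminating (-8 upstairs). 9 nonzero terms in all; added directly. Its exact value is -\frac{13569197541460987}{408361728691917}.

Structural cue: with t_0 = 9, the (-1)^k factor (prefactor 9) folds into the argument's sign.
Term ratio: r(k) = -\frac{5}{3} * (k-8) (k-\frac{4}{3}) / [(k+\frac{1}{2}) (k+6) (k+1)] - rational in k. x = -\frac{5}{3}; t_0 = 9; negate the roots.


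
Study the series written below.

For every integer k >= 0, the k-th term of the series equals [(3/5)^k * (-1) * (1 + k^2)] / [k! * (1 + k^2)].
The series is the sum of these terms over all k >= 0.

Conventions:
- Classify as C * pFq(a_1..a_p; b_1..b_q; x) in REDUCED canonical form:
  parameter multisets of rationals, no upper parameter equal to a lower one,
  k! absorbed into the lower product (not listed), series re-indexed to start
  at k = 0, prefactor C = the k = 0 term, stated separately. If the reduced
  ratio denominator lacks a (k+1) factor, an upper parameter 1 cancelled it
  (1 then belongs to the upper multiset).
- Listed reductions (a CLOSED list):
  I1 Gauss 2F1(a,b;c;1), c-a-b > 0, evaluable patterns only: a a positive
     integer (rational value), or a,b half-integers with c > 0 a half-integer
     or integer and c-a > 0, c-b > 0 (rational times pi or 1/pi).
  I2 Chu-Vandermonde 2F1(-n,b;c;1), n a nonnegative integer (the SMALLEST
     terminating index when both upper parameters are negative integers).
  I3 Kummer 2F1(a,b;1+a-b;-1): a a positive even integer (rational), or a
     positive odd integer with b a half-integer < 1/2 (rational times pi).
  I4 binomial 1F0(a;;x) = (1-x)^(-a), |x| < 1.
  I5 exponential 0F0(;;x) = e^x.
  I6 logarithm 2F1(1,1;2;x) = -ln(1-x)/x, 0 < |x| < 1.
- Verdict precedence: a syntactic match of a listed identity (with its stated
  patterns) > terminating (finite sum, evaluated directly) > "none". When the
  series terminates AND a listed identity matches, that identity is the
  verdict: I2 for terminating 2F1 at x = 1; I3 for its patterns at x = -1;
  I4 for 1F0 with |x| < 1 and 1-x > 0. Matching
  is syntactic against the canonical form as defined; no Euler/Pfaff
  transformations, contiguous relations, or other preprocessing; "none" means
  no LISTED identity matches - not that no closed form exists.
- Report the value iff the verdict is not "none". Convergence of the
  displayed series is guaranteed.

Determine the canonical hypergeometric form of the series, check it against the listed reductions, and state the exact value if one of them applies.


Classification (C = -1): 0F0 with upper {-}, lower {-}, argument x = 3/5. Verdict: the I5 exponential reduction matches (the 0F0 exponential series at x = 3/5). Its exact value is (-1) * e^(3/5).

Key step: from the first term -1: striking the common factor k^2 + 1 reduces the term (C = -1, x = 3/5).
Term ratio: r(k) = (3/5) * 1 / [(k+1)] - rational in k. x = (3/5); t_0 = -1; negate the roots.


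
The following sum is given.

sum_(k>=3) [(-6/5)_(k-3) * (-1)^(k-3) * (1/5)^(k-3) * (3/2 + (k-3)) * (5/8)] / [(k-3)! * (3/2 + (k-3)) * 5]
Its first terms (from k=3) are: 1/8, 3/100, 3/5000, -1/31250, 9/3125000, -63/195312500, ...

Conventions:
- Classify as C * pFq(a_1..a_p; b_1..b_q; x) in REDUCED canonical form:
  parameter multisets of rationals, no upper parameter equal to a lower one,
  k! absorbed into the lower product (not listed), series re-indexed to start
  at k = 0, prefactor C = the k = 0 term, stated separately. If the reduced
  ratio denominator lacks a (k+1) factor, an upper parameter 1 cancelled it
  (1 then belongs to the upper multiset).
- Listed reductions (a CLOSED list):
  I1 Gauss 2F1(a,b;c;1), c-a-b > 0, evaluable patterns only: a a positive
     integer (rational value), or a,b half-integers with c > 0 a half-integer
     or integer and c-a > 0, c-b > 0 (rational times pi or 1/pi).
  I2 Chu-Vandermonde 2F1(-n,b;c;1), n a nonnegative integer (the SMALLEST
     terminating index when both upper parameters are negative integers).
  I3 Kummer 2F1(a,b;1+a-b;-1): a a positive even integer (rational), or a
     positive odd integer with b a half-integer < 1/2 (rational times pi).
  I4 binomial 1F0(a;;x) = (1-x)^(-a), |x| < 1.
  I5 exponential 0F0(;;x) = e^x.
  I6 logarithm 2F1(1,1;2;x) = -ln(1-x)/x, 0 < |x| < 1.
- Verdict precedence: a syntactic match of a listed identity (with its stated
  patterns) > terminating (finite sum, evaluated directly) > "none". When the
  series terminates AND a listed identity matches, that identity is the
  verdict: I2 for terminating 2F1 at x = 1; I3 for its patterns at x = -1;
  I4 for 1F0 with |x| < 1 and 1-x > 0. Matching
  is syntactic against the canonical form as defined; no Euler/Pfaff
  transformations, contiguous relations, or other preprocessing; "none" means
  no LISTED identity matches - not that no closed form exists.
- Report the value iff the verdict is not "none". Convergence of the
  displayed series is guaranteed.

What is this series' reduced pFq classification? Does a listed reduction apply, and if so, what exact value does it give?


Canonical form: C = 1/8 times 1F0 with upper {-6/5}, lower {-}, x = -1/5. Verdict (x = -1/5): the I4 binomial reduction applies (the 1F0 binomial series: exponent 6/5, x = -1/5). Exact value: (1/8) * (6/5)^(6/5).

First insight: x = (-1/5) and the constant factors (C = 1/8) combine into one prefactor.
Adjacent-term ratio: r(k) = (-1/5) * (k-6/5) / [(k+1)] - rational in k, leading ratio (-1/5); with t_0 = 1/8, classification follows.
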